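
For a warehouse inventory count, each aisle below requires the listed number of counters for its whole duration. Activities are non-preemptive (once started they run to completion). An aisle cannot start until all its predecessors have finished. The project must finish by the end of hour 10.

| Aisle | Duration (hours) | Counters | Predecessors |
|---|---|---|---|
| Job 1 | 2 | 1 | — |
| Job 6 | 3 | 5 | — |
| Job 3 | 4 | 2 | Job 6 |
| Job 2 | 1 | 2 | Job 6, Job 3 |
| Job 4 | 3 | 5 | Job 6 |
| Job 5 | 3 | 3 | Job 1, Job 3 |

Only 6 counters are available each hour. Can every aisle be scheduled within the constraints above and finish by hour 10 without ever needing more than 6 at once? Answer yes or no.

no

The minimum achievable peak is 7; 6 < 7, so no feasible schedule stays within the cap.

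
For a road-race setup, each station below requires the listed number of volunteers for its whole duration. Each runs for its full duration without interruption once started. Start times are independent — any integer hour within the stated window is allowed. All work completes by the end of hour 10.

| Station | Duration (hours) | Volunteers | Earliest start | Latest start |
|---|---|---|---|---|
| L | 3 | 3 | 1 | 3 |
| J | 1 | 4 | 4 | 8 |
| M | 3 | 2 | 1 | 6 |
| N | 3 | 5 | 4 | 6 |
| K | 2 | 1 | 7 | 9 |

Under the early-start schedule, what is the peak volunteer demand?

Early-start schedule: L@1, J@4, M@1, N@4, K@7.
Load per hour: hour 1: 5, hour 2: 5, hour 3: 5, hour 4: 9, hour 5: 5, hour 6: 5, hour 7: 1, hour 8: 1, hour 9: 0, hour 10: 0.
Peak is 9.

9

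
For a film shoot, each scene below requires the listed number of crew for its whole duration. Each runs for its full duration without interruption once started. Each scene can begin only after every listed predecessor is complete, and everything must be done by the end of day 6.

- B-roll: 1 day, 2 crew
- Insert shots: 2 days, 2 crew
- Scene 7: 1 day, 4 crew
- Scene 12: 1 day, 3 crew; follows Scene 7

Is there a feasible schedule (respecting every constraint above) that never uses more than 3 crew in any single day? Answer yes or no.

The minimum achievable peak is 4; 3 < 4, so no feasible schedule stays within the cap.

no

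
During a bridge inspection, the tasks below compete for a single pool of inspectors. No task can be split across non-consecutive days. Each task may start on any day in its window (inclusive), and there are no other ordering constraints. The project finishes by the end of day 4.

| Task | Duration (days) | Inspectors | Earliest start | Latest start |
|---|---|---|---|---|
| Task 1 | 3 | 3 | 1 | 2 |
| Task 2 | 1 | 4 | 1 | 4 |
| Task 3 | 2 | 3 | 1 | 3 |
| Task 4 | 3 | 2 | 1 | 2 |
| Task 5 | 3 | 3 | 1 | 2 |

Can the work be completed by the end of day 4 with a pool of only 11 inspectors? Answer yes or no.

Schedule Task 1@1, Task 2@1, Task 3@1, Task 4@2, Task 5@2: d1:10  d2:11  d3:8  d4:5 — peak 11 ≤ 11.

yes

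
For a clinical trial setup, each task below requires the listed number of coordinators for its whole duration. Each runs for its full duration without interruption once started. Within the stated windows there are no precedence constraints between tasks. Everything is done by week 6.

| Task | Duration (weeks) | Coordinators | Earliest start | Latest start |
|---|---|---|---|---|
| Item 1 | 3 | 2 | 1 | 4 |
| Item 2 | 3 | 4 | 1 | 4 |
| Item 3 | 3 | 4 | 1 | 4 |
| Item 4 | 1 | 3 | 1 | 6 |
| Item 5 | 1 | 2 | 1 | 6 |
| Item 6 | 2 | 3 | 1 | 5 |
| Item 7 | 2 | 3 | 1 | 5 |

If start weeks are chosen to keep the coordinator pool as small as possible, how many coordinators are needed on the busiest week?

8

Early-start (Item 1@1, Item 2@1, Item 3@1, Item 4@1, Item 5@1, Item 6@1, Item 7@1) gives peak 21: w1:21  w2:16  w3:10  w4:0  w5:0  w6:0.
Shift Item 2→3, Item 3→4, Item 4→6, Item 5→3.
Schedule Item 1@1, Item 2@3, Item 3@4, Item 4@6, Item 5@3, Item 6@1, Item 7@1: w1:8  w2:8  w3:8  w4:8  w5:8  w6:7 — peak 8.
Total coordinator-weeks = 47 over 6 weeks ⇒ peak ≥ ⌈47/6⌉ = 8, so 8 is optimal.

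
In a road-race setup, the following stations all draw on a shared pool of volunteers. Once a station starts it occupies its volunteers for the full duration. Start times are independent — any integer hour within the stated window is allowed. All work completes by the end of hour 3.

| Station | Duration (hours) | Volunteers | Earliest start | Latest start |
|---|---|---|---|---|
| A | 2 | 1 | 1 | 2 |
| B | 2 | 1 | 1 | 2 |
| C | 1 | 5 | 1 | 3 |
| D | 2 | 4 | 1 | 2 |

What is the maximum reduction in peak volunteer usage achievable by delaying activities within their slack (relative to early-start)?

Early-start peak: h1:11  h2:6  h3:0 ⇒ 11.
Leveled (A@1, B@1, C@3, D@1): h1:6  h2:6  h3:5 ⇒ 6.
Reduction 11 − 6 = 5.

5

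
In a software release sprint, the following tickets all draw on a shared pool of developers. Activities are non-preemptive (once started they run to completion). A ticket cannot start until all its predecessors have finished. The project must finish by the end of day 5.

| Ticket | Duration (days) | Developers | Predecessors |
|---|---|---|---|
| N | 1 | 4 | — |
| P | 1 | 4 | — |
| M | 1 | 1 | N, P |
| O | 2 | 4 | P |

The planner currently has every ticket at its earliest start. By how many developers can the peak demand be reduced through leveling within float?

4

Early-start peak: d1:8  d2:5  d3:4  d4:0  d5:0 ⇒ 8.
Leveled (N@1, P@2, M@3, O@4): d1:4  d2:4  d3:1  d4:4  d5:4 ⇒ 4.
Reduction 8 − 4 = 4.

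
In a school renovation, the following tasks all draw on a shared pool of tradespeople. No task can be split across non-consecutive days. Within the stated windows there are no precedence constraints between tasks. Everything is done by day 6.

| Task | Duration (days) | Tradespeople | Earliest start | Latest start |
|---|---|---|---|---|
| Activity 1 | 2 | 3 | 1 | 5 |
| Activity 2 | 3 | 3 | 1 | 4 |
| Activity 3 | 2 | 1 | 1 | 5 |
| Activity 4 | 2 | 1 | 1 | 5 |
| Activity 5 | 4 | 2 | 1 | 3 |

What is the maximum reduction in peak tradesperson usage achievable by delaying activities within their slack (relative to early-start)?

5

Early-start peak: d1:10  d2:10  d3:5  d4:2  d5:0  d6:0 ⇒ 10.
Leveled (Activity 1@1, Activity 2@3, Activity 3@1, Activity 4@1, Activity 5@3): d1:5  d2:5  d3:5  d4:5  d5:5  d6:2 ⇒ 5.
Reduction 10 − 5 = 5.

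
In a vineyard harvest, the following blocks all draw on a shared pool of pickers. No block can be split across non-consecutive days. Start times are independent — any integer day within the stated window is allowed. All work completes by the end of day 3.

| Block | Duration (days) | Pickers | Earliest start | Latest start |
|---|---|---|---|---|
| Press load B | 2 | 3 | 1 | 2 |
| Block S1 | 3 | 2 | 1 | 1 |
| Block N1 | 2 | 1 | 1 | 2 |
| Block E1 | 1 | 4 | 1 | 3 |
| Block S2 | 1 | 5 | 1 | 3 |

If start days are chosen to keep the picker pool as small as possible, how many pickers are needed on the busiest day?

9

Early-start (Press load B@1, Block S1@1, Block N1@1, Block E1@1, Block S2@1) gives peak 15: d1:15  d2:6  d3:2.
Shift Block N1→2, Block S2→3.
Schedule Press load B@1, Block S1@1, Block N1@2, Block E1@1, Block S2@3: d1:9  d2:6  d3:8 — peak 9.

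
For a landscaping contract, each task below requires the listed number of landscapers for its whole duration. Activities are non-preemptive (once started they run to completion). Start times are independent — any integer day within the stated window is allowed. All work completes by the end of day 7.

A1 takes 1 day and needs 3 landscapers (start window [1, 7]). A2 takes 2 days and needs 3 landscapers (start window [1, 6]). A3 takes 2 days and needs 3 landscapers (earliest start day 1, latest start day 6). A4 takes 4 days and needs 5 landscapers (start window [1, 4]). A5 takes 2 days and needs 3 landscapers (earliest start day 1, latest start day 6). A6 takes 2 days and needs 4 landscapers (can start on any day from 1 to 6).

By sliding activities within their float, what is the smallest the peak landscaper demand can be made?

8

Early-start (A1@1, A2@1, A3@1, A4@1, A5@1, A6@1) gives peak 21: d1:21  d2:18  d3:5  d4:5  d5:0  d6:0  d7:0.
Shift A3→3, A4→2, A5→5, A6→6.
Schedule A1@1, A2@1, A3@3, A4@2, A5@5, A6@6: d1:6  d2:8  d3:8  d4:8  d5:8  d6:7  d7:4 — peak 8.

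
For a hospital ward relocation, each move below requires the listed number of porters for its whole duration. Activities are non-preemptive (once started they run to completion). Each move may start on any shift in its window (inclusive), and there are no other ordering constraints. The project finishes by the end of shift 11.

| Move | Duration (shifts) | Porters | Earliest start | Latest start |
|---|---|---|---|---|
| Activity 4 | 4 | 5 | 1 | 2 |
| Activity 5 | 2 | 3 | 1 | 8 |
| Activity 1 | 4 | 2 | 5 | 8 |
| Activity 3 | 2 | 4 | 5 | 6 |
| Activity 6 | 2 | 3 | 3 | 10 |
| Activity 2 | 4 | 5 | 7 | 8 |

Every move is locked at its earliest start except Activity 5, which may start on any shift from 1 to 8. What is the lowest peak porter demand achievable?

8

Activity 5@1: s1:8  s2:8  s3:8  s4:8  s5:6  s6:6  s7:7  s8:7  s9:5  s10:5  s11:0 → peak 8
Activity 5@2: s1:5  s2:8  s3:11  s4:8  s5:6  s6:6  s7:7  s8:7  s9:5  s10:5  s11:0 → peak 11
Activity 5@3: s1:5  s2:5  s3:11  s4:11  s5:6  s6:6  s7:7  s8:7  s9:5  s10:5  s11:0 → peak 11
Activity 5@4: s1:5  s2:5  s3:8  s4:11  s5:9  s6:6  s7:7  s8:7  s9:5  s10:5  s11:0 → peak 11
Activity 5@5: s1:5  s2:5  s3:8  s4:8  s5:9  s6:9  s7:7  s8:7  s9:5  s10:5  s11:0 → peak 9
Activity 5@6: s1:5  s2:5  s3:8  s4:8  s5:6  s6:9  s7:10  s8:7  s9:5  s10:5  s11:0 → peak 10
Activity 5@7: s1:5  s2:5  s3:8  s4:8  s5:6  s6:6  s7:10  s8:10  s9:5  s10:5  s11:0 → peak 10
Activity 5@8: s1:5  s2:5  s3:8  s4:8  s5:6  s6:6  s7:7  s8:10  s9:8  s10:5  s11:0 → peak 10
Best is Activity 5@1, peak 8.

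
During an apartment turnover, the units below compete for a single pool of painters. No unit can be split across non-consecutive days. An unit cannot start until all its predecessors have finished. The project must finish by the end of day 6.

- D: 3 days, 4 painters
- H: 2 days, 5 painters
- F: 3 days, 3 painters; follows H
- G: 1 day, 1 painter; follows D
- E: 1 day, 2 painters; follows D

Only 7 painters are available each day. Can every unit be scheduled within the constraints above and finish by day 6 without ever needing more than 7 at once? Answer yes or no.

Schedule D@3, H@1, F@3, G@6, E@6: d1:5  d2:5  d3:7  d4:7  d5:7  d6:3 — peak 7 ≤ 7.

yes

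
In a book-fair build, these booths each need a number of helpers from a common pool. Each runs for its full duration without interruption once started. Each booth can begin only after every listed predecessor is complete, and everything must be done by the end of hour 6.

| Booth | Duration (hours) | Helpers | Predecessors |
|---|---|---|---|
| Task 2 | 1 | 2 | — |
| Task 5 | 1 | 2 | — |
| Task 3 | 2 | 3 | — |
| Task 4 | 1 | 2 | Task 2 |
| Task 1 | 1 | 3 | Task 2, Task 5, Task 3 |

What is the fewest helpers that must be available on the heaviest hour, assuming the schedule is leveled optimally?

3

Early-start (Task 2@1, Task 5@1, Task 3@1, Task 4@2, Task 1@3) gives peak 7: h1:7  h2:5  h3:3  h4:0  h5:0  h6:0.
Shift Task 5→2, Task 3→3, Task 4→5, Task 1→6.
Schedule Task 2@1, Task 5@2, Task 3@3, Task 4@5, Task 1@6: h1:2  h2:2  h3:3  h4:3  h5:2  h6:3 — peak 3.
Total helper-hours = 15 over 6 hours ⇒ peak ≥ ⌈15/6⌉ = 3, so 3 is optimal.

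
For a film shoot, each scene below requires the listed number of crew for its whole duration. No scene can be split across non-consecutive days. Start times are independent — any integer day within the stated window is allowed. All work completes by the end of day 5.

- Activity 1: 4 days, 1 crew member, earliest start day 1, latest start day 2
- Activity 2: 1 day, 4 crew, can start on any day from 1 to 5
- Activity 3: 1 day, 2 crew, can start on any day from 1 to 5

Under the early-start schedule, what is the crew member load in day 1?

At early start, day 1 has: Activity 1, Activity 2, Activity 3.
Demand: 1 + 4 + 2 = 7.

7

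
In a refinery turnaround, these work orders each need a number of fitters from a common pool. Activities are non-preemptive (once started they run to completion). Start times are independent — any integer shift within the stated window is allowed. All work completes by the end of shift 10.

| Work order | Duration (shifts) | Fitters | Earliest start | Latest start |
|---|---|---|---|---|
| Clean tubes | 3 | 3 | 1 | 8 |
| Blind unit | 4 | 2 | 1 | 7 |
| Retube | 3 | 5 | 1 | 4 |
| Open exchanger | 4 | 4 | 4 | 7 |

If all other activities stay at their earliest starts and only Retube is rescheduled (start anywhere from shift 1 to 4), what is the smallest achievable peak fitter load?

10

Retube@1: s1:10  s2:10  s3:10  s4:6  s5:4  s6:4  s7:4  s8:0  s9:0  s10:0 → peak 10
Retube@2: s1:5  s2:10  s3:10  s4:11  s5:4  s6:4  s7:4  s8:0  s9:0  s10:0 → peak 11
Retube@3: s1:5  s2:5  s3:10  s4:11  s5:9  s6:4  s7:4  s8:0  s9:0  s10:0 → peak 11
Retube@4: s1:5  s2:5  s3:5  s4:11  s5:9  s6:9  s7:4  s8:0  s9:0  s10:0 → peak 11
Best is Retube@1, peak 10.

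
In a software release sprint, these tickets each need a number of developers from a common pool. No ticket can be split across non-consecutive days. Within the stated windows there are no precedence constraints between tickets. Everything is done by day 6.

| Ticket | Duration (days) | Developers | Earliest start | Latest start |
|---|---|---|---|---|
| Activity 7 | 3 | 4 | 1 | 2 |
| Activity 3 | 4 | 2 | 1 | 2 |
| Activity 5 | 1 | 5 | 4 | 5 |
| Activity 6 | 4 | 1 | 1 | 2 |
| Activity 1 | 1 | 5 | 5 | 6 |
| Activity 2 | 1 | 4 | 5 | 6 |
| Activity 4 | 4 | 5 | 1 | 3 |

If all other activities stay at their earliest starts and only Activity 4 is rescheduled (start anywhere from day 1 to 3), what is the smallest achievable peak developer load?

Activity 4@1: d1:12  d2:12  d3:12  d4:13  d5:9  d6:0 → peak 13
Activity 4@2: d1:7  d2:12  d3:12  d4:13  d5:14  d6:0 → peak 14
Activity 4@3: d1:7  d2:7  d3:12  d4:13  d5:14  d6:5 → peak 14
Best is Activity 4@1, peak 13.

13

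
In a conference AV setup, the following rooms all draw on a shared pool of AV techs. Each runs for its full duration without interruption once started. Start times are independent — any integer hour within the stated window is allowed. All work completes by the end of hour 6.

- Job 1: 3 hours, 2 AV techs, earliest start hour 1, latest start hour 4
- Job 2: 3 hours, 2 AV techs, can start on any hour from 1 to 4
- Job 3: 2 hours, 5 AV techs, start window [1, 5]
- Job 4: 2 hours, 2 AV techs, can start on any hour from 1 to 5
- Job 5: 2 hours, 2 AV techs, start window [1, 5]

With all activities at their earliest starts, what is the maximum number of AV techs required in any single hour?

13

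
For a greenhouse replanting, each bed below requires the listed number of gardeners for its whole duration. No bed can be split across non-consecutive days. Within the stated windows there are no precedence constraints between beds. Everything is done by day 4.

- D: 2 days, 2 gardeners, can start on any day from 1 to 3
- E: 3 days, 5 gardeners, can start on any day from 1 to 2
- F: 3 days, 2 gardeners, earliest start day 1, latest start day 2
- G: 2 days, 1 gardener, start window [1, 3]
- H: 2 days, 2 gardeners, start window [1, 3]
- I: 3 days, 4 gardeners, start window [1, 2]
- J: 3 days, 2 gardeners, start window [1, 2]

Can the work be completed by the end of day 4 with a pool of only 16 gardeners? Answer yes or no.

Schedule D@1, E@1, F@1, G@1, H@3, I@1, J@1: d1:16  d2:16  d3:15  d4:2 — peak 16 ≤ 16.

yes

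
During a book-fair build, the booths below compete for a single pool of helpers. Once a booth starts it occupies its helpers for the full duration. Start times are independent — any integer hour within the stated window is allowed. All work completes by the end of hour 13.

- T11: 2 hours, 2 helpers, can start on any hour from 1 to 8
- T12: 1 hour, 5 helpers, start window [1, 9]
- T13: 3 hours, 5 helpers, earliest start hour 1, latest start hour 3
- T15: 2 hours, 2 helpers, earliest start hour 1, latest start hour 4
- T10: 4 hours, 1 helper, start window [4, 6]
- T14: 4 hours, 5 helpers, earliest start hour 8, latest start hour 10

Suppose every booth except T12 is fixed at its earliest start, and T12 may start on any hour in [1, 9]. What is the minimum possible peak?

9

T12@1: h1:14  h2:9  h3:5  h4:1  h5:1  h6:1  h7:1  h8:5  h9:5  h10:5  h11:5  h12:0  h13:0 → peak 14
T12@2: h1:9  h2:14  h3:5  h4:1  h5:1  h6:1  h7:1  h8:5  h9:5  h10:5  h11:5  h12:0  h13:0 → peak 14
T12@3: h1:9  h2:9  h3:10  h4:1  h5:1  h6:1  h7:1  h8:5  h9:5  h10:5  h11:5  h12:0  h13:0 → peak 10
T12@4: h1:9  h2:9  h3:5  h4:6  h5:1  h6:1  h7:1  h8:5  h9:5  h10:5  h11:5  h12:0  h13:0 → peak 9
T12@5: h1:9  h2:9  h3:5  h4:1  h5:6  h6:1  h7:1  h8:5  h9:5  h10:5  h11:5  h12:0  h13:0 → peak 9
T12@6: h1:9  h2:9  h3:5  h4:1  h5:1  h6:6  h7:1  h8:5  h9:5  h10:5  h11:5  h12:0  h13:0 → peak 9
T12@7: h1:9  h2:9  h3:5  h4:1  h5:1  h6:1  h7:6  h8:5  h9:5  h10:5  h11:5  h12:0  h13:0 → peak 9
T12@8: h1:9  h2:9  h3:5  h4:1  h5:1  h6:1  h7:1  h8:10  h9:5  h10:5  h11:5  h12:0  h13:0 → peak 10
T12@9: h1:9  h2:9  h3:5  h4:1  h5:1  h6:1  h7:1  h8:5  h9:10  h10:5  h11:5  h12:0  h13:0 → peak 10
Best is T12@4, peak 9.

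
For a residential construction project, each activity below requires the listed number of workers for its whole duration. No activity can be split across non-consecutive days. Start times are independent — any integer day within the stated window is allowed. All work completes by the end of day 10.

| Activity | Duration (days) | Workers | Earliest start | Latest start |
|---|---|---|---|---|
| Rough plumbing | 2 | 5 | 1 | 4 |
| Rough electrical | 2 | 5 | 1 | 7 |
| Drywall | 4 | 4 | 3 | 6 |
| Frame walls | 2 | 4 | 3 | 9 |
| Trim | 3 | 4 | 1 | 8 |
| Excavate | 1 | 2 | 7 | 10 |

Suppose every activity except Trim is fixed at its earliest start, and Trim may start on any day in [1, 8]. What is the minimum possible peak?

10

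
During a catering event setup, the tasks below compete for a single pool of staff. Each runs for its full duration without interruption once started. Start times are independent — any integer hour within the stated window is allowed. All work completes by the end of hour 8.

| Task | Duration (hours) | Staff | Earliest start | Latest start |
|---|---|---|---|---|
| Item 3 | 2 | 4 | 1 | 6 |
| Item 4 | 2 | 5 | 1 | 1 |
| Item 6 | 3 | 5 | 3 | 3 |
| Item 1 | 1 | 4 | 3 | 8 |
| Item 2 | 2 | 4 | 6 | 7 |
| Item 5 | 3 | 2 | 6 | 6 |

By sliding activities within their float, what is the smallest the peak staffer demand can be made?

Schedule Item 3@1, Item 4@1, Item 6@3, Item 1@3, Item 2@6, Item 5@6: h1:9  h2:9  h3:9  h4:5  h5:5  h6:6  h7:6  h8:2 — peak 9.

9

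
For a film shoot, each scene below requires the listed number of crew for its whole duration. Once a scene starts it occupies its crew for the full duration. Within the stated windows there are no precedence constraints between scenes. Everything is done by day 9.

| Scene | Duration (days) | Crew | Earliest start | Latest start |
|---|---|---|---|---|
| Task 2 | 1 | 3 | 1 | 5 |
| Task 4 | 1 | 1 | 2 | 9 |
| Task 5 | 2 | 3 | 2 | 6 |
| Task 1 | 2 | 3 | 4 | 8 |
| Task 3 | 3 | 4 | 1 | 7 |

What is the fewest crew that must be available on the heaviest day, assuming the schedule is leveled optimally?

Early-start (Task 2@1, Task 4@2, Task 5@2, Task 1@4, Task 3@1) gives peak 8: d1:7  d2:8  d3:7  d4:3  d5:3  d6:0  d7:0  d8:0  d9:0.
Shift Task 3→6.
Schedule Task 2@1, Task 4@2, Task 5@2, Task 1@4, Task 3@6: d1:3  d2:4  d3:3  d4:3  d5:3  d6:4  d7:4  d8:4  d9:0 — peak 4.
Total crew member-days = 28 over 9 days ⇒ peak ≥ ⌈28/9⌉ = 4, so 4 is optimal.

4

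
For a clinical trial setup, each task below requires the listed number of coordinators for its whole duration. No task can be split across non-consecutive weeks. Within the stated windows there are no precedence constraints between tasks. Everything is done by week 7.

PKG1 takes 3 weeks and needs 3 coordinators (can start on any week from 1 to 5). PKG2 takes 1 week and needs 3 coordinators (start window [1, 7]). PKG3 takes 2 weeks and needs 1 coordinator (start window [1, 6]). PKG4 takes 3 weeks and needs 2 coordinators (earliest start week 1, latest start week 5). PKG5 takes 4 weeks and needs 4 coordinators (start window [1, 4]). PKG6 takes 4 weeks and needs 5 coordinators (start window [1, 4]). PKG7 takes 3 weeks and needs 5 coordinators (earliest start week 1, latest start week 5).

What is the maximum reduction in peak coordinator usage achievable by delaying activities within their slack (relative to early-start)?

12

Early-start peak: w1:23  w2:20  w3:19  w4:9  w5:0  w6:0  w7:0 ⇒ 23.
Leveled (PKG1@1, PKG2@1, PKG3@1, PKG4@2, PKG5@1, PKG6@4, PKG7@5): w1:11  w2:10  w3:9  w4:11  w5:10  w6:10  w7:10 ⇒ 11.
Reduction 23 − 11 = 12.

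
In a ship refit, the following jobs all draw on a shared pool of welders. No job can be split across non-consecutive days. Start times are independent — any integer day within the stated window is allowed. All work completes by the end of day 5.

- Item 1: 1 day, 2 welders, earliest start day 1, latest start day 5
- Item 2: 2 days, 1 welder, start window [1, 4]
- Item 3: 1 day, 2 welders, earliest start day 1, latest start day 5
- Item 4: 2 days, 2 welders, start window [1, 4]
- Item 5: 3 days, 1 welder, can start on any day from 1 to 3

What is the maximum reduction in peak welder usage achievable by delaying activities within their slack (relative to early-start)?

Early-start peak: d1:8  d2:4  d3:1  d4:0  d5:0 ⇒ 8.
Leveled (Item 1@1, Item 2@1, Item 3@2, Item 4@3, Item 5@3): d1:3  d2:3  d3:3  d4:3  d5:1 ⇒ 3.
Reduction 8 − 3 = 5.

5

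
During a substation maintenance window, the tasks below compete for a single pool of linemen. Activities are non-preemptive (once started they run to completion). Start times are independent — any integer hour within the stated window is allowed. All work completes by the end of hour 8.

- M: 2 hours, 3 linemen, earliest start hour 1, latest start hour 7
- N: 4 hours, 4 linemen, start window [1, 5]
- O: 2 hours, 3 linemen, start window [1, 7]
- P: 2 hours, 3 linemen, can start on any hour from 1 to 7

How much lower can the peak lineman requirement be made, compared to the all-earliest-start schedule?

7

Early-start peak: h1:13  h2:13  h3:4  h4:4  h5:0  h6:0  h7:0  h8:0 ⇒ 13.
Leveled (M@1, N@3, O@1, P@7): h1:6  h2:6  h3:4  h4:4  h5:4  h6:4  h7:3  h8:3 ⇒ 6.
Reduction 13 − 6 = 7.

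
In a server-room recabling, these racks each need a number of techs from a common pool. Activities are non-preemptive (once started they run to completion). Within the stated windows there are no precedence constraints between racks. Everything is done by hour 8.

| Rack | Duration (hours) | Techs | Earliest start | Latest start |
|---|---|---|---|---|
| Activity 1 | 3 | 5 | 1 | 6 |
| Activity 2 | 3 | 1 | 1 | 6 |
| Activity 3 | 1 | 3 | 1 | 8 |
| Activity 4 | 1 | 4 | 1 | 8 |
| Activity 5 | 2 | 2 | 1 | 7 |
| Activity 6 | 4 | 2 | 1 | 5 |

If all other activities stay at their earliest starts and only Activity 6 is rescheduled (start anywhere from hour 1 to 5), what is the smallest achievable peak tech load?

Activity 6@1: h1:17  h2:10  h3:8  h4:2  h5:0  h6:0  h7:0  h8:0 → peak 17
Activity 6@2: h1:15  h2:10  h3:8  h4:2  h5:2  h6:0  h7:0  h8:0 → peak 15
Activity 6@3: h1:15  h2:8  h3:8  h4:2  h5:2  h6:2  h7:0  h8:0 → peak 15
Activity 6@4: h1:15  h2:8  h3:6  h4:2  h5:2  h6:2  h7:2  h8:0 → peak 15
Activity 6@5: h1:15  h2:8  h3:6  h4:0  h5:2  h6:2  h7:2  h8:2 → peak 15
Best is Activity 6@2, peak 15.

15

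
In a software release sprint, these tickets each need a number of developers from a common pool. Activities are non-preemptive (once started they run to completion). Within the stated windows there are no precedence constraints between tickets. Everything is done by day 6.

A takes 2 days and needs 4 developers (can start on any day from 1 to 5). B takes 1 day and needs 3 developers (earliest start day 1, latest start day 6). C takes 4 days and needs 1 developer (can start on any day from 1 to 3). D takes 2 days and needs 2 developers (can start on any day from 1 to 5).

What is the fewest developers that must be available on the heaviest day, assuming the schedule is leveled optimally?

4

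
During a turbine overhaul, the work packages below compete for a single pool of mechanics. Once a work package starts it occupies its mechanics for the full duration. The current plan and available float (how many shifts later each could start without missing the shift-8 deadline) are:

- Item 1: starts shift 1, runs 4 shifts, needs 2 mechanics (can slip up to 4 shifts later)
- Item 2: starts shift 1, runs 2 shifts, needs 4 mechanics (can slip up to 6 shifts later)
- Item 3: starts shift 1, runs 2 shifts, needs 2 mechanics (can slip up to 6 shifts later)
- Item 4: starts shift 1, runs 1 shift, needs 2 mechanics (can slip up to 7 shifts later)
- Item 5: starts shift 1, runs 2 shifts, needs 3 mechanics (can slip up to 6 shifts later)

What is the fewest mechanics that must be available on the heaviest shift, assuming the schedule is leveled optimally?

Early-start (Item 1@1, Item 2@1, Item 3@1, Item 4@1, Item 5@1) gives peak 13: s1:13  s2:11  s3:2  s4:2  s5:0  s6:0  s7:0  s8:0.
Shift Item 2→5, Item 4→3, Item 5→7.
Schedule Item 1@1, Item 2@5, Item 3@1, Item 4@3, Item 5@7: s1:4  s2:4  s3:4  s4:2  s5:4  s6:4  s7:3  s8:3 — peak 4.
Total mechanic-shifts = 28 over 8 shifts ⇒ peak ≥ ⌈28/8⌉ = 4, so 4 is optimal.

4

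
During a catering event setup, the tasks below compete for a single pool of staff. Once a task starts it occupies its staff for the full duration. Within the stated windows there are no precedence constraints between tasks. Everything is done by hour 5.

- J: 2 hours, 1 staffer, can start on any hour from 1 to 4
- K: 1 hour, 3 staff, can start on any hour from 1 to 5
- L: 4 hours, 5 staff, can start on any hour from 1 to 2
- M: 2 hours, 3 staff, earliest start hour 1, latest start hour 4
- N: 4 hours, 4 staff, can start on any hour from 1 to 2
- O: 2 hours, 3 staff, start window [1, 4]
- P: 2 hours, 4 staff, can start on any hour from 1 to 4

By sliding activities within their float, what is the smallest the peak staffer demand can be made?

15

Early-start (J@1, K@1, L@1, M@1, N@1, O@1, P@1) gives peak 23: h1:23  h2:20  h3:9  h4:9  h5:0.
Shift M→3, N→2, O→3.
Schedule J@1, K@1, L@1, M@3, N@2, O@3, P@1: h1:13  h2:14  h3:15  h4:15  h5:4 — peak 15.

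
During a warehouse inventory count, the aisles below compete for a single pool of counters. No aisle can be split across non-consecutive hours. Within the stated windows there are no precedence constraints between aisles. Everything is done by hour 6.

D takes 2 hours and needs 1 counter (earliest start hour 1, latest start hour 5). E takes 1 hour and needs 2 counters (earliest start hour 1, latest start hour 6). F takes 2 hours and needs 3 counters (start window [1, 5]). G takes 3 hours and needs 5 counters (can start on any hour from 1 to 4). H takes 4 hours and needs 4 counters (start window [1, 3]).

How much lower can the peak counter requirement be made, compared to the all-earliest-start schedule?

Early-start peak: h1:15  h2:13  h3:9  h4:4  h5:0  h6:0 ⇒ 15.
Leveled (D@1, E@1, F@1, G@2, H@3): h1:6  h2:9  h3:9  h4:9  h5:4  h6:4 ⇒ 9.
Reduction 15 − 9 = 6.

6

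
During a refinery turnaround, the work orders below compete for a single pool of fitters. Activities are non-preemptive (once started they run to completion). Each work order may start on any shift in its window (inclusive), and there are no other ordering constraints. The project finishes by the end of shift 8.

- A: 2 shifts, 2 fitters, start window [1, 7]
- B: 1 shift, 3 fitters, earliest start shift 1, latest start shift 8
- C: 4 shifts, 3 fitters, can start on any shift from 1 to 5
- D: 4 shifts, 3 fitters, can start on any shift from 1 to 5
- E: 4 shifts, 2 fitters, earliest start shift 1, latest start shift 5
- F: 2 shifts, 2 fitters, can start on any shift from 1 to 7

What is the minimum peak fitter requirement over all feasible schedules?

6

Early-start (A@1, B@1, C@1, D@1, E@1, F@1) gives peak 15: s1:15  s2:12  s3:8  s4:8  s5:0  s6:0  s7:0  s8:0.
Shift B→3, C→4, D→5.
Schedule A@1, B@3, C@4, D@5, E@1, F@1: s1:6  s2:6  s3:5  s4:5  s5:6  s6:6  s7:6  s8:3 — peak 6.
Total fitter-shifts = 43 over 8 shifts ⇒ peak ≥ ⌈43/8⌉ = 6, so 6 is optimal.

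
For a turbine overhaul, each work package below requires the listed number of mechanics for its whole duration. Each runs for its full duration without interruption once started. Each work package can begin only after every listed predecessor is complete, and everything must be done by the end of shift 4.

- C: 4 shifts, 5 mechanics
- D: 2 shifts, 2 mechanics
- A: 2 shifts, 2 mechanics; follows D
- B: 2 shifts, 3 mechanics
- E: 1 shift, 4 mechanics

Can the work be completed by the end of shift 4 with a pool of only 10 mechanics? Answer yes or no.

no

The minimum achievable peak is 11; 10 < 11, so no feasible schedule stays within the cap.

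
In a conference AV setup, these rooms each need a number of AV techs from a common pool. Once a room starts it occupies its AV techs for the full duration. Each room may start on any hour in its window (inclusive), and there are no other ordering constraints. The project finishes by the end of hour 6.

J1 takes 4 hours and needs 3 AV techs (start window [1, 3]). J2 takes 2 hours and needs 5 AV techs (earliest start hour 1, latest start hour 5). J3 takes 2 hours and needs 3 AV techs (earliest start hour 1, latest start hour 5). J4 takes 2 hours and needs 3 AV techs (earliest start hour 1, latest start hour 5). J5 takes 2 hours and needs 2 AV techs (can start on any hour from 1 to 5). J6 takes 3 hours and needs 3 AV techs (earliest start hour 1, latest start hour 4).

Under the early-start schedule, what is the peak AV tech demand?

Early-start schedule: J1@1, J2@1, J3@1, J4@1, J5@1, J6@1.
Load per hour: hour 1: 19, hour 2: 19, hour 3: 6, hour 4: 3, hour 5: 0, hour 6: 0.
Peak is 19.

19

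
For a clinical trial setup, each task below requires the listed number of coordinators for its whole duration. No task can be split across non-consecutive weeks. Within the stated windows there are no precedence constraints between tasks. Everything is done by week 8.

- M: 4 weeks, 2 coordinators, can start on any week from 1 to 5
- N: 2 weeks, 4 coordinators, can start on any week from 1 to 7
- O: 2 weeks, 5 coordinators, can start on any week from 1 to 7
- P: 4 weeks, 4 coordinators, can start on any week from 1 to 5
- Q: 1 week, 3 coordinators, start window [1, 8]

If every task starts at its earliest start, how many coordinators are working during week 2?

15

At early start, week 2 has: M, N, O, P.
Demand: 2 + 4 + 5 + 4 = 15.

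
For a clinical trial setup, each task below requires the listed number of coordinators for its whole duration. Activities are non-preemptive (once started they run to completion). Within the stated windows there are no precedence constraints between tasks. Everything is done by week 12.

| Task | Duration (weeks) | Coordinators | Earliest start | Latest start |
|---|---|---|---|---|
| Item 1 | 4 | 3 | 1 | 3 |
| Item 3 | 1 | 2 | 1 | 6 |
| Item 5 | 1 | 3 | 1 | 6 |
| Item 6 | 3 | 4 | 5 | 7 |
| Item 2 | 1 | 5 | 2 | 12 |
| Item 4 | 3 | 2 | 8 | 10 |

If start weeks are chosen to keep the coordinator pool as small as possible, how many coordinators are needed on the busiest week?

Early-start (Item 1@1, Item 3@1, Item 5@1, Item 6@5, Item 2@2, Item 4@8) gives peak 8: w1:8  w2:8  w3:3  w4:3  w5:4  w6:4  w7:4  w8:2  w9:2  w10:2  w11:0  w12:0.
Shift Item 5→5, Item 6→6, Item 2→9, Item 4→10.
Schedule Item 1@1, Item 3@1, Item 5@5, Item 6@6, Item 2@9, Item 4@10: w1:5  w2:3  w3:3  w4:3  w5:3  w6:4  w7:4  w8:4  w9:5  w10:2  w11:2  w12:2 — peak 5.

5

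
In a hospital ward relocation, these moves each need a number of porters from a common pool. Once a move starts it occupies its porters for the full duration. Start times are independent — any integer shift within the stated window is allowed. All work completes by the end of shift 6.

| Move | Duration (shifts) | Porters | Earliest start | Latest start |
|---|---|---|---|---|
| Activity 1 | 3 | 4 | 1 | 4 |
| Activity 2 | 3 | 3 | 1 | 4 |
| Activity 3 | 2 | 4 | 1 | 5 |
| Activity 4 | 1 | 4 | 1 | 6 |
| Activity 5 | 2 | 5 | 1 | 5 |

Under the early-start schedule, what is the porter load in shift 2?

16

At early start, shift 2 has: Activity 1, Activity 2, Activity 3, Activity 5.
Demand: 4 + 3 + 4 + 5 = 16.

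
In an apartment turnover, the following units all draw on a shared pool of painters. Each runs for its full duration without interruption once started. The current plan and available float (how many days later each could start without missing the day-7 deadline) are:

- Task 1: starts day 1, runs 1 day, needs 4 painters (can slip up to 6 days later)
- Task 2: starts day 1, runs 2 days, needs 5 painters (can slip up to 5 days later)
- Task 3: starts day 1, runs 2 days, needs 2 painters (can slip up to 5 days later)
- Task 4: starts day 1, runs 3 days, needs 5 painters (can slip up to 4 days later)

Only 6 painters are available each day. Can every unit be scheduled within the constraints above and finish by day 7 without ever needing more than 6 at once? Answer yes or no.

yes

Schedule Task 1@1, Task 2@3, Task 3@1, Task 4@5: d1:6  d2:2  d3:5  d4:5  d5:5  d6:5  d7:5 — peak 6 ≤ 6.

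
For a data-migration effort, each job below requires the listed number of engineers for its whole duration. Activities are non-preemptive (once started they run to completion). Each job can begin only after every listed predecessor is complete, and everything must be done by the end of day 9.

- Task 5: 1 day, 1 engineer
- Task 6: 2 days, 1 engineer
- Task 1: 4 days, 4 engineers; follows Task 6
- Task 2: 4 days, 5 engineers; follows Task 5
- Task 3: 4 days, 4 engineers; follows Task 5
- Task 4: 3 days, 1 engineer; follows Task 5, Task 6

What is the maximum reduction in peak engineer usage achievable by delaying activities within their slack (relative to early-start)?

6

Early-start peak: d1:2  d2:10  d3:14  d4:14  d5:14  d6:4  d7:0  d8:0  d9:0 ⇒ 14.
Leveled (Task 5@1, Task 6@1, Task 1@6, Task 2@2, Task 3@6, Task 4@3): d1:2  d2:6  d3:6  d4:6  d5:6  d6:8  d7:8  d8:8  d9:8 ⇒ 8.
Reduction 14 − 8 = 6.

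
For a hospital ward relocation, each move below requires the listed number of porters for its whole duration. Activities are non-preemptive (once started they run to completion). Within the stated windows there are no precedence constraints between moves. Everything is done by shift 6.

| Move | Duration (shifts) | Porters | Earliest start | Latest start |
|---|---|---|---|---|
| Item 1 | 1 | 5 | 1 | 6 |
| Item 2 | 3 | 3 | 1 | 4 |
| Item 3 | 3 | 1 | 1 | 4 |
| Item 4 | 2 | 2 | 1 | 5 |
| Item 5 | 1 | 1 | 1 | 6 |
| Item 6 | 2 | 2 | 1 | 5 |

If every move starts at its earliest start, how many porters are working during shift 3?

At early start, shift 3 has: Item 2, Item 3.
Demand: 3 + 1 = 4.

4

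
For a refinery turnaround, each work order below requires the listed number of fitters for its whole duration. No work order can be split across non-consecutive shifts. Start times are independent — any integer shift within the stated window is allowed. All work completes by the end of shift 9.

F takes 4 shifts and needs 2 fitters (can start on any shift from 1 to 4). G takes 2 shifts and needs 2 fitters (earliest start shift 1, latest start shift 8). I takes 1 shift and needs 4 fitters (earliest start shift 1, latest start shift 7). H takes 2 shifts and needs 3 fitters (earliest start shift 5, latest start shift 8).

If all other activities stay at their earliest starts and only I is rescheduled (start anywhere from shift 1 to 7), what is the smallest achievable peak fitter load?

4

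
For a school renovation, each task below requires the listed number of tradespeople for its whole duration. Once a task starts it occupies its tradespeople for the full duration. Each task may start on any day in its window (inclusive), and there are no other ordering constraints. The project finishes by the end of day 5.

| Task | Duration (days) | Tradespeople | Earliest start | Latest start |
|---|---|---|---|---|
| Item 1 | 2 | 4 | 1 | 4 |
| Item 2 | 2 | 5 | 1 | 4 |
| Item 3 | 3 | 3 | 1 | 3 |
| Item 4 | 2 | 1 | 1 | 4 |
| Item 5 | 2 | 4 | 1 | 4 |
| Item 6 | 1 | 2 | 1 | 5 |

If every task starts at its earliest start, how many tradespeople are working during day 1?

19

At early start, day 1 has: Item 1, Item 2, Item 3, Item 4, Item 5, Item 6.
Demand: 4 + 5 + 3 + 1 + 4 + 2 = 19.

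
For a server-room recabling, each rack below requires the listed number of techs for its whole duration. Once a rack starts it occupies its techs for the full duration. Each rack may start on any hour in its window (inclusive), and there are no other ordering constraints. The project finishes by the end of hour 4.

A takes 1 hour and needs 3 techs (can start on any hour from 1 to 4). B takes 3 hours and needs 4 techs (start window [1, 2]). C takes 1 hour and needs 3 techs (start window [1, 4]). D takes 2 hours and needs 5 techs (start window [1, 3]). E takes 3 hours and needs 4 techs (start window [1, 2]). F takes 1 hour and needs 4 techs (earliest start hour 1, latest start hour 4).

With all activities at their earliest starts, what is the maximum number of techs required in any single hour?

Early-start schedule: A@1, B@1, C@1, D@1, E@1, F@1.
Load per hour: hour 1: 23, hour 2: 13, hour 3: 8, hour 4: 0.
Peak is 23.

23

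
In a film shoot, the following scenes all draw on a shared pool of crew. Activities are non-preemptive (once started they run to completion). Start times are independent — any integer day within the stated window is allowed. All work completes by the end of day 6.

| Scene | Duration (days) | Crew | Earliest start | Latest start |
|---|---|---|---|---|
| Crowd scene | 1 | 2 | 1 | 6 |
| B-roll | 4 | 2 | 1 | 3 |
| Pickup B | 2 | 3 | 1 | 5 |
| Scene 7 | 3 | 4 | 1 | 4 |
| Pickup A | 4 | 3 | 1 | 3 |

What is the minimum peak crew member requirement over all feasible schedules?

Early-start (Crowd scene@1, B-roll@1, Pickup B@1, Scene 7@1, Pickup A@1) gives peak 14: d1:14  d2:12  d3:9  d4:5  d5:0  d6:0.
Shift Scene 7→2, Pickup A→3.
Schedule Crowd scene@1, B-roll@1, Pickup B@1, Scene 7@2, Pickup A@3: d1:7  d2:9  d3:9  d4:9  d5:3  d6:3 — peak 9.

9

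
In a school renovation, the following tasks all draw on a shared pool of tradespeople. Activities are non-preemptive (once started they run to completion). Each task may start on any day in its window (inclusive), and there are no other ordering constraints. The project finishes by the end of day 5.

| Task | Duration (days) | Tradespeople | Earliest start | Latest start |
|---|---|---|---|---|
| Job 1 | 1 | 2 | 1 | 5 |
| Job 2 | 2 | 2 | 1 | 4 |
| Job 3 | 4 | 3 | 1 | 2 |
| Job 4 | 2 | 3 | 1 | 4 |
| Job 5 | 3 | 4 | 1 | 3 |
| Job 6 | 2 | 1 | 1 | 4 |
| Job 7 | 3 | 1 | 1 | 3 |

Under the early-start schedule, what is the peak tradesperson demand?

Early-start schedule: Job 1@1, Job 2@1, Job 3@1, Job 4@1, Job 5@1, Job 6@1, Job 7@1.
Load per day: day 1: 16, day 2: 14, day 3: 8, day 4: 3, day 5: 0.
Peak is 16.

16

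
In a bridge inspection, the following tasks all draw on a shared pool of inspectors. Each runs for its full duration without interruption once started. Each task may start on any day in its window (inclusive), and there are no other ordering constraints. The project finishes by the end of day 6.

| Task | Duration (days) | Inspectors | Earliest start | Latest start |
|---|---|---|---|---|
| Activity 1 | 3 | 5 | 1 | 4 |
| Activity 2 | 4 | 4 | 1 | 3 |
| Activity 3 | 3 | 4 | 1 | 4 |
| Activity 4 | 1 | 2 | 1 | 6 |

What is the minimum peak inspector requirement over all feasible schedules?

9

Early-start (Activity 1@1, Activity 2@1, Activity 3@1, Activity 4@1) gives peak 15: d1:15  d2:13  d3:13  d4:4  d5:0  d6:0.
Shift Activity 3→4, Activity 4→5.
Schedule Activity 1@1, Activity 2@1, Activity 3@4, Activity 4@5: d1:9  d2:9  d3:9  d4:8  d5:6  d6:4 — peak 9.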